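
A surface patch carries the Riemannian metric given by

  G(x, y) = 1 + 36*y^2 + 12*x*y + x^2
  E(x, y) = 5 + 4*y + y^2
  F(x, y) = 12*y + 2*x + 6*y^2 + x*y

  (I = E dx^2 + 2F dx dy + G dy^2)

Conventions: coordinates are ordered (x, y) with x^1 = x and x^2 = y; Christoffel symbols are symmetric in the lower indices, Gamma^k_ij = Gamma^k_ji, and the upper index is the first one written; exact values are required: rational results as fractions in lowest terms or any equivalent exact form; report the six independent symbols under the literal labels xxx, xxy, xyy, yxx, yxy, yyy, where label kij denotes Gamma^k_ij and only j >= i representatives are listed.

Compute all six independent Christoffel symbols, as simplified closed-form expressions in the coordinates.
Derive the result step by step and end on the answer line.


E = 5 + 4*y + y^2; F = 12*y + 2*x + 6*y^2 + x*y; G = 1 + 36*y^2 + 12*x*y + x^2
Gamma^k_ij = (1/2) g^{kl} (d_i g_jl + d_j g_il - d_l g_ij), with g^inv = (1/(EG-F^2)) [[G, -F], [-F, E]]
first partials: E_x = 0, E_y = 4 + 2*y, F_x = 2 + y, F_y = 12 + 12*y + x, G_x = 12*y + 2*x, G_y = 72*y + 12*x
D = EG - F^2 = 5 + 4*y + 37*y^2 + 12*x*y + x^2
expanded: Gamma^x_xx = (G E_x - 2F F_x + F E_y)/(2D), Gamma^x_xy = (G E_y - F G_x)/(2D), Gamma^x_yy = (2G F_y - G G_x - F G_y)/(2D), Gamma^y_xx = (2E F_x - E E_y - F E_x)/(2D), Gamma^y_xy = (E G_x - F E_y)/(2D), Gamma^y_yy = (E G_y - 2F F_y + F G_x)/(2D); substitute and cancel common factors

Answer: Gamma_xxx = 0, Gamma_xxy = (y + 2)/(x^2 + 12*x*y + 37*y^2 + 4*y + 5), Gamma_xyy = (6*y + 12)/(x^2 + 12*x*y + 37*y^2 + 4*y + 5), Gamma_yxx = 0, Gamma_yxy = (x + 6*y)/(x^2 + 12*x*y + 37*y^2 + 4*y + 5), Gamma_yyy = (6*x + 36*y)/(x^2 + 12*x*y + 37*y^2 + 4*y + 5)


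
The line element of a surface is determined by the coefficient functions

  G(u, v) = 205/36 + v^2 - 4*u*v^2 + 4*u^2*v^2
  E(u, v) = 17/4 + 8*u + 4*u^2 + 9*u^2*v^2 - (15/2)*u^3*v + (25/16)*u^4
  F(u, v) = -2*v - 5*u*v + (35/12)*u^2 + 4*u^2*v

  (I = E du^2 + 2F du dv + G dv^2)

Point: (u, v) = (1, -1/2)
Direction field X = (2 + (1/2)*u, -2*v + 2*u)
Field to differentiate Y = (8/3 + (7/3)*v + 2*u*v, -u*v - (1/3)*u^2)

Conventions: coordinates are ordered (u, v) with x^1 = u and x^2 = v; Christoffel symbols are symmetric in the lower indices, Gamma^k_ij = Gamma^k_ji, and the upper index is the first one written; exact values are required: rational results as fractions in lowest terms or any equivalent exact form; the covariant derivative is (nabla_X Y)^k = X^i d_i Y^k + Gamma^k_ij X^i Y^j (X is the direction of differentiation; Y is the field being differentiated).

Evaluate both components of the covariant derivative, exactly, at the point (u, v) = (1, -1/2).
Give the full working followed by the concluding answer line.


E = 381/16, F = 53/12, G = 107/18 at the point
E_u = 38, E_v = -33/2, F_u = 13/3, F_v = -3, G_u = 1, G_v = -1
EG - F^2 = 35149/288;  g^inv = (288/35149) * [[107/18, -53/12], [-53/12, 381/16]]
first-kind symbols [ij,l] = (1/2)(d_i g_jl + d_j g_il - d_l g_ij): [uu,u] = E_u/2 = 19, [uu,v] = F_u - E_v/2 = 151/12, [uv,u] = E_v/2 = -33/4, [uv,v] = G_u/2 = 1/2, [vv,u] = F_v - G_u/2 = -7/2, [vv,v] = G_v/2 = -1/2
Gamma^u_ij = (G*[ij,u] - F*[ij,v])/(EG - F^2), Gamma^v_ij = (E*[ij,v] - F*[ij,u])/(EG - F^2)
Gamma_uuu = 16522/35149, Gamma_uuv = -14760/35149, Gamma_uvv = -5356/35149, Gamma_vuu = 124257/70298, Gamma_vuv = 13923/35149, Gamma_vvv = 1023/35149
X = (5/2, 3), Y = (1/2, 1/6) at the point

Answer: (nabla_X Y)^u = 358749/35149, (nabla_X Y)^v = -365629/843576


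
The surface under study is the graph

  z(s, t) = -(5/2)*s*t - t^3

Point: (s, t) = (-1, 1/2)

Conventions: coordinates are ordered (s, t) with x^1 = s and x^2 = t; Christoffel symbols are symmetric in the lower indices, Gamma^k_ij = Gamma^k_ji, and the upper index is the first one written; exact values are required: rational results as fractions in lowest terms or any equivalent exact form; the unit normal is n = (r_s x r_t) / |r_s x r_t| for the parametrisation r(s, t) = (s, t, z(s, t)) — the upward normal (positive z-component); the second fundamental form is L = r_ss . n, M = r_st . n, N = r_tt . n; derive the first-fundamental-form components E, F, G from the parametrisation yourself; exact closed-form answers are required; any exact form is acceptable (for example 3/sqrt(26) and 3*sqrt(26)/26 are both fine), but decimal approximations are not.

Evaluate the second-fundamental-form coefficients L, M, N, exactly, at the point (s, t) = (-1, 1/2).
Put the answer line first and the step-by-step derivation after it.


Answer: L = 0, M = -sqrt(10)/3, N = -2*sqrt(10)/5

z_s = -5/4, z_t = 7/4, z_ss = 0, z_st = -5/2, z_tt = -3
E = 41/16, F = -35/16, G = 65/16; answer radicand W^2 = 45/8
unnormalised second-form numerators: l = 0, m = -5/2, n = -3; L = l/sqrt(45/8), and similarly M = m/sqrt(W^2), N = n/sqrt(W^2)


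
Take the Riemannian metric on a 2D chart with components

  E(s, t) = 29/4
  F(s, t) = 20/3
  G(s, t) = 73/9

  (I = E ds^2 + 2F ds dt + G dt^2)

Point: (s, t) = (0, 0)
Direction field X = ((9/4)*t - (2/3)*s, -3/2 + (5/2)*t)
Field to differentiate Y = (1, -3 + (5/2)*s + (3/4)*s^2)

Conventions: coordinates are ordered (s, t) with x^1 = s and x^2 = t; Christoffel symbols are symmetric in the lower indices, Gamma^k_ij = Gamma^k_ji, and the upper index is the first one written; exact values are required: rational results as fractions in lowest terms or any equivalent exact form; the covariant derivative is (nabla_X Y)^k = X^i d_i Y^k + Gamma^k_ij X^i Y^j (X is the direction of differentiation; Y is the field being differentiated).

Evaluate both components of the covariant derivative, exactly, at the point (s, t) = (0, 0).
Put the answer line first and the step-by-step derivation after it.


Answer: (nabla_X Y)^s = 0, (nabla_X Y)^t = 0

E = 29/4, F = 20/3, G = 73/9 at the point
E_s = 0, E_t = 0, F_s = 0, F_t = 0, G_s = 0, G_t = 0
EG - F^2 = 517/36;  g^inv = (36/517) * [[73/9, -20/3], [-20/3, 29/4]]
first-kind symbols [ij,l] = (1/2)(d_i g_jl + d_j g_il - d_l g_ij): [ss,s] = E_s/2 = 0, [ss,t] = F_s - E_t/2 = 0, [st,s] = E_t/2 = 0, [st,t] = G_s/2 = 0, [tt,s] = F_t - G_s/2 = 0, [tt,t] = G_t/2 = 0
Gamma^s_ij = (G*[ij,s] - F*[ij,t])/(EG - F^2), Gamma^t_ij = (E*[ij,t] - F*[ij,s])/(EG - F^2)
Gamma_sss = 0, Gamma_sst = 0, Gamma_stt = 0, Gamma_tss = 0, Gamma_tst = 0, Gamma_ttt = 0
X = (0, -3/2), Y = (1, -3) at the point


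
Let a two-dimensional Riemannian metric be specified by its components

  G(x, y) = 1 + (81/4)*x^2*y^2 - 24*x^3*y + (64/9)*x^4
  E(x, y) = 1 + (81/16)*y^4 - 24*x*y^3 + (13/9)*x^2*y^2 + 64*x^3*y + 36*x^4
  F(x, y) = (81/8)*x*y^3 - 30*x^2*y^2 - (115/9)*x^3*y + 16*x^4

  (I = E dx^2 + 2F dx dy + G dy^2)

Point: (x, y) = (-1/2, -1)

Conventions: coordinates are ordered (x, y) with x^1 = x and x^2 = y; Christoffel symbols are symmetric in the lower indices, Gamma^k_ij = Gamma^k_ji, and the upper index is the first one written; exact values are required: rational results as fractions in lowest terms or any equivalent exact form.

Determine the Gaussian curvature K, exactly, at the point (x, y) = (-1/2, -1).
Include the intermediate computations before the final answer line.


E = 673/144, F = -437/144, G = 505/144, EG - F^2 = 517/72 at the point
E_x = -391/9, E_y = 253/36, F_x = 515/24, F_y = 203/144, G_x = -209/36, G_y = -57/8
E_yy = -379/36, F_xy = -941/24, G_xx = -61/6
Apply the Brioschi formula K = (det M1 - det M2)/(EG - F^2)^2 over the derivative matrices of E, F, G.
M1 = [[-E_yy/2 + F_xy - G_xx/2, E_x/2, F_x - E_y/2], [F_y - G_x/2, E, F], [G_y/2, F, G]] = [[-1039/36, -391/18, 323/18], [69/16, 673/144, -437/144], [-57/16, -437/144, 505/144]]; det M1 = -128653/2592
M2 = [[0, E_y/2, G_x/2], [E_y/2, E, F], [G_x/2, F, G]] = [[0, 253/72, -209/72], [253/72, 673/144, -437/144], [-209/72, -437/144, 505/144]]; det M2 = -53845/2592
det M1 - det M2 = -1039/36; K = -1039/36 / (517/72)^2 = -149616/267289

Answer: K = -149616/267289


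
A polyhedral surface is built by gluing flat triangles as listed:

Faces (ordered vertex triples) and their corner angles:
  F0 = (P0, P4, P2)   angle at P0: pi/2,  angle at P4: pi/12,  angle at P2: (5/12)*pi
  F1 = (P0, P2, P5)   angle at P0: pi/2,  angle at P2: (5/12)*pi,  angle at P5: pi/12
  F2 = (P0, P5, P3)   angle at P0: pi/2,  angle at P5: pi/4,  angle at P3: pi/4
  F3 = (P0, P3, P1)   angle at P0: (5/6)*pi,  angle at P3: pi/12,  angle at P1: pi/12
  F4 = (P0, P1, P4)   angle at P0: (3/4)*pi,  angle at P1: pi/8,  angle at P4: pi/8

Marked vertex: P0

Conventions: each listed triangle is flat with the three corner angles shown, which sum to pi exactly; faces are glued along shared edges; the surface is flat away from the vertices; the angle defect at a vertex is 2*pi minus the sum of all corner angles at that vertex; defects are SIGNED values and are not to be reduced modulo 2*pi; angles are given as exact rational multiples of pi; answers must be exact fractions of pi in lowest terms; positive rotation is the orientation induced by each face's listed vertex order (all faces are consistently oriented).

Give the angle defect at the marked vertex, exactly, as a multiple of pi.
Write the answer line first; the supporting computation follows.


Answer: defect(P0) = (-13/12)*pi

Sum of corner angles at P0: (37/12)*pi
defect = 2*pi - (37/12)*pi


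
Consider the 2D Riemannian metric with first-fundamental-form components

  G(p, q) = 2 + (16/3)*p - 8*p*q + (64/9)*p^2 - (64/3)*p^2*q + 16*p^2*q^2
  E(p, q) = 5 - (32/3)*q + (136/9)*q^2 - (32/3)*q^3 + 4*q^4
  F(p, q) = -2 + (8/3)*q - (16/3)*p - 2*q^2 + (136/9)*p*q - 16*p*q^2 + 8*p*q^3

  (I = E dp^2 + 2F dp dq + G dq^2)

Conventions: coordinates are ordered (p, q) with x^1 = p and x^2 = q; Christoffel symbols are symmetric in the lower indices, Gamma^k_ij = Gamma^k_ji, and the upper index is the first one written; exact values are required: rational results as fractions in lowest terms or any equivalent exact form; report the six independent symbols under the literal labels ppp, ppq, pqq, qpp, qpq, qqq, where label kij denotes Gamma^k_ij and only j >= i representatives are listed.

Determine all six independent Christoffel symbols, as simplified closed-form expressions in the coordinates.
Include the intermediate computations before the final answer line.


E = 5 - (32/3)*q + (136/9)*q^2 - (32/3)*q^3 + 4*q^4; F = -2 + (8/3)*q - (16/3)*p - 2*q^2 + (136/9)*p*q - 16*p*q^2 + 8*p*q^3; G = 2 + (16/3)*p - 8*p*q + (64/9)*p^2 - (64/3)*p^2*q + 16*p^2*q^2
Gamma^k_ij = (1/2) g^{kl} (d_i g_jl + d_j g_il - d_l g_ij), with g^inv = (1/(EG-F^2)) [[G, -F], [-F, E]]
first partials: E_p = 0, E_q = -32/3 + (272/9)*q - 32*q^2 + 16*q^3, F_p = -16/3 + (136/9)*q - 16*q^2 + 8*q^3, F_q = 8/3 - 4*q + (136/9)*p - 32*p*q + 24*p*q^2, G_p = 16/3 - 8*q + (128/9)*p - (128/3)*p*q + 32*p*q^2, G_q = -8*p - (64/3)*p^2 + 32*p^2*q
D = EG - F^2 = 6 - (32/3)*q + (16/3)*p + (136/9)*q^2 - 8*p*q + (64/9)*p^2 - (32/3)*q^3 - (64/3)*p^2*q + 4*q^4 + 16*p^2*q^2
expanded: Gamma^p_pp = (G E_p - 2F F_p + F E_q)/(2D), Gamma^p_pq = (G E_q - F G_p)/(2D), Gamma^p_qq = (2G F_q - G G_p - F G_q)/(2D), Gamma^q_pp = (2E F_p - E E_q - F E_p)/(2D), Gamma^q_pq = (E G_p - F E_q)/(2D), Gamma^q_qq = (E G_q - 2F F_q + F G_p)/(2D); substitute and cancel common factors

Answer: Gamma_ppp = 0, Gamma_ppq = (36*q^3 - 72*q^2 + 68*q - 24)/(72*p^2*q^2 - 96*p^2*q + 32*p^2 - 36*p*q + 24*p + 18*q^4 - 48*q^3 + 68*q^2 - 48*q + 27), Gamma_pqq = (36*p*q^2 - 48*p*q + 36*p)/(72*p^2*q^2 - 96*p^2*q + 32*p^2 - 36*p*q + 24*p + 18*q^4 - 48*q^3 + 68*q^2 - 48*q + 27), Gamma_qpp = 0, Gamma_qpq = (72*p*q^2 - 96*p*q + 32*p - 18*q + 12)/(72*p^2*q^2 - 96*p^2*q + 32*p^2 - 36*p*q + 24*p + 18*q^4 - 48*q^3 + 68*q^2 - 48*q + 27), Gamma_qqq = (72*p^2*q - 48*p^2 - 18*p)/(72*p^2*q^2 - 96*p^2*q + 32*p^2 - 36*p*q + 24*p + 18*q^4 - 48*q^3 + 68*q^2 - 48*q + 27)


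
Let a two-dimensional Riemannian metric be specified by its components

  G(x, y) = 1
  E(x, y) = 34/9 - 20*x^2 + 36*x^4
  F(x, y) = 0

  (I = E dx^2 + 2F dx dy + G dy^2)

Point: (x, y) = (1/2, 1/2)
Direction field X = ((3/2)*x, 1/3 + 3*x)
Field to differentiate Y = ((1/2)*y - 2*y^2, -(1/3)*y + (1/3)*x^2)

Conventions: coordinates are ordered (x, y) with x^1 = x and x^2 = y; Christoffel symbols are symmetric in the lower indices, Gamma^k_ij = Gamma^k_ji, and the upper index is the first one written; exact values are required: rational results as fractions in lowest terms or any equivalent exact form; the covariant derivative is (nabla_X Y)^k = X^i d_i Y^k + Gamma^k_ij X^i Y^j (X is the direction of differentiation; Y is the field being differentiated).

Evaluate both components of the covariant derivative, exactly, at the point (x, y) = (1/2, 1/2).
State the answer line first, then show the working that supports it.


Answer: (nabla_X Y)^x = -95/37, (nabla_X Y)^y = -13/36

E = 37/36, F = 0, G = 1 at the point
E_x = -2, E_y = 0, F_x = 0, F_y = 0, G_x = 0, G_y = 0
EG - F^2 = 37/36;  g^inv = (36/37) * [[1, 0], [0, 37/36]]
first-kind symbols [ij,l] = (1/2)(d_i g_jl + d_j g_il - d_l g_ij): [xx,x] = E_x/2 = -1, [xx,y] = F_x - E_y/2 = 0, [xy,x] = E_y/2 = 0, [xy,y] = G_x/2 = 0, [yy,x] = F_y - G_x/2 = 0, [yy,y] = G_y/2 = 0
Gamma^x_ij = (G*[ij,x] - F*[ij,y])/(EG - F^2), Gamma^y_ij = (E*[ij,y] - F*[ij,x])/(EG - F^2)
Gamma_xxx = -36/37, Gamma_xxy = 0, Gamma_xyy = 0, Gamma_yxx = 0, Gamma_yxy = 0, Gamma_yyy = 0
X = (3/4, 11/6), Y = (-1/4, -1/12) at the point


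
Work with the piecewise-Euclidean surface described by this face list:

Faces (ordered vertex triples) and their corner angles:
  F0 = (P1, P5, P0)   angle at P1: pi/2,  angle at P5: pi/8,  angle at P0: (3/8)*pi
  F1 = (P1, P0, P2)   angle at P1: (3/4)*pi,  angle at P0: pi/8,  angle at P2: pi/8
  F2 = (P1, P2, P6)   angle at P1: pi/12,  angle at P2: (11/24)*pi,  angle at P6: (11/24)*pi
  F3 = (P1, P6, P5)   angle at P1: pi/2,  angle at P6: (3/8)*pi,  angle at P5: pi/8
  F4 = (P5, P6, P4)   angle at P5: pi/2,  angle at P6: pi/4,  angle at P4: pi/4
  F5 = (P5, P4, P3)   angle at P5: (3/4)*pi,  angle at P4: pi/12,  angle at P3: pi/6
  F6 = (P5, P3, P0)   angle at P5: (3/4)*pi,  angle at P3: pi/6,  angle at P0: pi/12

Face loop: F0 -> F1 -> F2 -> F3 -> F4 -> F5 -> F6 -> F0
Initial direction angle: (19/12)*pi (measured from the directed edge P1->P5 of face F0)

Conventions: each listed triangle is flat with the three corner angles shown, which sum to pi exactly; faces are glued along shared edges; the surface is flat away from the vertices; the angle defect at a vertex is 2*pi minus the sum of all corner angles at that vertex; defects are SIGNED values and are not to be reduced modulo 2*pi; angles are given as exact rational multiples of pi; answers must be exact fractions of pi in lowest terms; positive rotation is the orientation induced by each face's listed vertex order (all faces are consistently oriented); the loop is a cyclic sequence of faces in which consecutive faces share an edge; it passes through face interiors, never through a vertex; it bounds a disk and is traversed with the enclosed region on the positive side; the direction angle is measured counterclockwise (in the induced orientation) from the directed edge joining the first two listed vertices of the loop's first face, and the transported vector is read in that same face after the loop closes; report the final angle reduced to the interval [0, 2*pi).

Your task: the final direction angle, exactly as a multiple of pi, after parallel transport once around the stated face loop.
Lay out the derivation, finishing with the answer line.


enclosed vertex P1: corner angles sum to (11/6)*pi, defect = 2*pi - (11/6)*pi = pi/6
enclosed vertex P5: corner angles sum to (9/4)*pi, defect = 2*pi - (9/4)*pi = -pi/4
transport around the loop rotates by the sum of enclosed defects; add to the initial angle mod 2*pi
final angle = (19/12)*pi - pi/12 = (3/2)*pi (mod 2*pi)

Answer: final direction angle = (3/2)*pi


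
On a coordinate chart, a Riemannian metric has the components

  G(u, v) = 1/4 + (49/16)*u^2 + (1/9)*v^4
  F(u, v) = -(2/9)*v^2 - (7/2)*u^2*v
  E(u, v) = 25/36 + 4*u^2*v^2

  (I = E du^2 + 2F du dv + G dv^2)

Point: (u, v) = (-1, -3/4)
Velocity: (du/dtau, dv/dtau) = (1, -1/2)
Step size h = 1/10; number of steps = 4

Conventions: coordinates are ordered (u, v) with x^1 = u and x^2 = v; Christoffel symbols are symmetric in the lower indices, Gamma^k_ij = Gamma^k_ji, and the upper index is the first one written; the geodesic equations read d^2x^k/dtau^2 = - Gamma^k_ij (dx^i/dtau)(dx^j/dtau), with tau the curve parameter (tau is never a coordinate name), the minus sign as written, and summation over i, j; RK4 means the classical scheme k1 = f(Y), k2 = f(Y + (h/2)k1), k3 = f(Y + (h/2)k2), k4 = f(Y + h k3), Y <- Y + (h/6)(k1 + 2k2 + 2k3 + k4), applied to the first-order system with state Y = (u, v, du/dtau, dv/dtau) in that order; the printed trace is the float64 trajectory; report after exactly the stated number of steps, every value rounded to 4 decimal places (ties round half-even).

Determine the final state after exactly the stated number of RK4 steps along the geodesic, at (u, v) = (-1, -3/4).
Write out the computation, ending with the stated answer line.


f(Y) = (du/dtau, dv/dtau, -Gamma^u_ij Y'^i Y'^j, -Gamma^v_ij Y'^i Y'^j) with the Gammas evaluated at the stage position; h = 0.100000; intermediate values shown to 6 dp
step 0: u = -1.0000, v = -0.7500, du/dtau = 1.0000, dv/dtau = -0.5000
step 1:
  k1: at (u, v) = (-1.000000, -0.750000), (du/dtau, dv/dtau) = (1.000000, -0.500000); Gamma_uuu = -0.528759, Gamma_uuv = -0.661693, Gamma_uvv = -0.031699, Gamma_vuu = -0.277240, Gamma_vuv = -0.420673, Gamma_vvv = -0.004332; k1 = (1.000000, -0.500000, -0.125009, -0.142350)
  k2: at (u, v) = (-0.950000, -0.775000), (du/dtau, dv/dtau) = (0.993750, -0.507118); Gamma_uuu = -0.448164, Gamma_uuv = -0.534749, Gamma_uvv = 0.156481, Gamma_vuu = -0.431795, Gamma_vuv = -0.547371, Gamma_vvv = -0.152464; k2 = (0.993750, -0.507118, -0.136634, -0.086070)
  k3: at (u, v) = (-0.950313, -0.775356), (du/dtau, dv/dtau) = (0.993168, -0.504304); Gamma_uuu = -0.449052, Gamma_uuv = -0.535639, Gamma_uvv = 0.155669, Gamma_vuu = -0.430777, Gamma_vuv = -0.546214, Gamma_vvv = -0.151935; k3 = (0.993168, -0.504304, -0.133211, -0.083599)
  k4: at (u, v) = (-0.900683, -0.800430), (du/dtau, dv/dtau) = (0.986679, -0.508360); Gamma_uuu = -0.378110, Gamma_uuv = -0.423871, Gamma_uvv = 0.317362, Gamma_vuu = -0.591267, Gamma_vuv = -0.667400, Gamma_vvv = -0.284185; k4 = (0.986679, -0.508360, -0.139130, -0.020459)
  Y <- Y + (h/6)(k1 + 2k2 + 2k3 + k4): u = -0.9007, v = -0.8005, du/dtau = 0.9866, dv/dtau = -0.5084
step 2:
  k1: at (u, v) = (-0.900658, -0.800520), (du/dtau, dv/dtau) = (0.986603, -0.508369); Gamma_uuu = -0.378131, Gamma_uuv = -0.423839, Gamma_uvv = 0.317463, Gamma_vuu = -0.591362, Gamma_vuv = -0.667410, Gamma_vvv = -0.284299; k1 = (0.986603, -0.508369, -0.139138, -0.020393)
  k2: at (u, v) = (-0.851328, -0.825938), (du/dtau, dv/dtau) = (0.979646, -0.509389); Gamma_uuu = -0.319125, Gamma_uuv = -0.327682, Gamma_uvv = 0.454999, Gamma_vuu = -0.756503, Gamma_vuv = -0.781480, Gamma_vvv = -0.400396; k2 = (0.979646, -0.509389, -0.138835, 0.049964)
  k3: at (u, v) = (-0.851676, -0.825989), (du/dtau, dv/dtau) = (0.979661, -0.505871); Gamma_uuu = -0.319649, Gamma_uuv = -0.328372, Gamma_uvv = 0.454139, Gamma_vuu = -0.755403, Gamma_vuv = -0.780568, Gamma_vvv = -0.399781; k3 = (0.979661, -0.505871, -0.134909, 0.053623)
  k4: at (u, v) = (-0.802692, -0.851107), (du/dtau, dv/dtau) = (0.973112, -0.503007); Gamma_uuu = -0.274175, Gamma_uuv = -0.247852, Gamma_uvv = 0.569558, Gamma_vuu = -0.923341, Gamma_vuv = -0.886442, Gamma_vvv = -0.499007; k4 = (0.973112, -0.503007, -0.127117, 0.132817)
  Y <- Y + (h/6)(k1 + 2k2 + 2k3 + k4): u = -0.8027, v = -0.8512, du/dtau = 0.9730, dv/dtau = -0.5030
step 3:
  k1: at (u, v) = (-0.802686, -0.851218), (du/dtau, dv/dtau) = (0.973040, -0.503042); Gamma_uuu = -0.274240, Gamma_uuv = -0.247877, Gamma_uvv = 0.569568, Gamma_vuu = -0.923416, Gamma_vuv = -0.886395, Gamma_vvv = -0.499083; k1 = (0.973040, -0.503042, -0.127140, 0.132845)
  k2: at (u, v) = (-0.754034, -0.876370), (du/dtau, dv/dtau) = (0.966683, -0.496400); Gamma_uuu = -0.244586, Gamma_uuv = -0.183167, Gamma_uvv = 0.665078, Gamma_vuu = -1.092867, Gamma_vuv = -0.982632, Gamma_vvv = -0.581460; k2 = (0.966683, -0.496400, -0.111113, 0.221483)
  k3: at (u, v) = (-0.754352, -0.876038), (du/dtau, dv/dtau) = (0.967485, -0.491968); Gamma_uuu = -0.244615, Gamma_uuv = -0.183483, Gamma_uvv = 0.664539, Gamma_vuu = -1.091652, Gamma_vuv = -0.982126, Gamma_vvv = -0.580882; k3 = (0.967485, -0.491968, -0.106539, 0.227480)
  k4: at (u, v) = (-0.705937, -0.900415), (du/dtau, dv/dtau) = (0.962387, -0.480294); Gamma_uuu = -0.231960, Gamma_uuv = -0.133899, Gamma_uvv = 0.742844, Gamma_vuu = -1.261108, Gamma_vuv = -1.068430, Gamma_vvv = -0.646238; k4 = (0.962387, -0.480294, -0.080307, 0.329381)
  Y <- Y + (h/6)(k1 + 2k2 + 2k3 + k4): u = -0.7060, v = -0.9006, du/dtau = 0.9623, dv/dtau = -0.4804
step 4:
  k1: at (u, v) = (-0.705957, -0.900553), (du/dtau, dv/dtau) = (0.962328, -0.480373); Gamma_uuu = -0.232064, Gamma_uuv = -0.133971, Gamma_uvv = 0.742775, Gamma_vuu = -1.261141, Gamma_vuv = -1.068315, Gamma_vvv = -0.646290; k1 = (0.962328, -0.480373, -0.080356, 0.329335)
  k2: at (u, v) = (-0.657840, -0.924572), (du/dtau, dv/dtau) = (0.958310, -0.463907); Gamma_uuu = -0.238658, Gamma_uuv = -0.099500, Gamma_uvv = 0.805815, Gamma_vuu = -1.429649, Gamma_vuv = -1.143493, Gamma_vvv = -0.694848; k2 = (0.958310, -0.463907, -0.042714, 0.445751)
  k3: at (u, v) = (-0.658041, -0.923748), (du/dtau, dv/dtau) = (0.960192, -0.458086); Gamma_uuu = -0.238037, Gamma_uuv = -0.099320, Gamma_uvv = 0.805849, Gamma_vuu = -1.428428, Gamma_vuv = -1.143640, Gamma_vvv = -0.694345; k3 = (0.960192, -0.458086, -0.037010, 0.456609)
  k4: at (u, v) = (-0.609937, -0.946361), (du/dtau, dv/dtau) = (0.958627, -0.434712); Gamma_uuu = -0.264699, Gamma_uuv = -0.078813, Gamma_uvv = 0.856695, Gamma_vuu = -1.595448, Gamma_vuv = -1.208366, Gamma_vvv = -0.726101; k4 = (0.958627, -0.434712, 0.015668, 0.596260)
  Y <- Y + (h/6)(k1 + 2k2 + 2k3 + k4): u = -0.6100, v = -0.9465, du/dtau = 0.9586, dv/dtau = -0.4349

Answer: u = -0.6100, v = -0.9465, du/dtau = 0.9586, dv/dtau = -0.4349


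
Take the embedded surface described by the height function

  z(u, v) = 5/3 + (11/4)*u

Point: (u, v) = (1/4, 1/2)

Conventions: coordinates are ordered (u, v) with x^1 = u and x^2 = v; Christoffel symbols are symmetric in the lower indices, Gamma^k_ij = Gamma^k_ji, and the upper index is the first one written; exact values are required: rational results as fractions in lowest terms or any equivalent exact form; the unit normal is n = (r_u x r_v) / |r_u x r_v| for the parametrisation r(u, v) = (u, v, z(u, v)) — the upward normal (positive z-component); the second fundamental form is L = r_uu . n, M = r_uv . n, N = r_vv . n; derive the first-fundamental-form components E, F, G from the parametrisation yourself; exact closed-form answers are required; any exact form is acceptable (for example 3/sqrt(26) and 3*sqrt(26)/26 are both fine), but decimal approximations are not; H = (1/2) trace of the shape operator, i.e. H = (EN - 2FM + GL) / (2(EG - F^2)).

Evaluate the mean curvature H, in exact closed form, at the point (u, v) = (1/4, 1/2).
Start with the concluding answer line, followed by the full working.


Answer: H = 0

z_u = 11/4, z_v = 0, z_uu = 0, z_uv = 0, z_vv = 0
E = 137/16, F = 0, G = 1; answer radicand W^2 = 137/16
unnormalised second-form numerators: l = 0, m = 0, n = 0; L = l/sqrt(137/16), and similarly M = m/sqrt(W^2), N = n/sqrt(W^2)
H = (E*n - 2*F*m + G*l) / (2*(EG - F^2)*sqrt(W^2)); E*n - 2*F*m + G*l = 0, EG - F^2 = 137/16, so H = (0)/sqrt(137/16)


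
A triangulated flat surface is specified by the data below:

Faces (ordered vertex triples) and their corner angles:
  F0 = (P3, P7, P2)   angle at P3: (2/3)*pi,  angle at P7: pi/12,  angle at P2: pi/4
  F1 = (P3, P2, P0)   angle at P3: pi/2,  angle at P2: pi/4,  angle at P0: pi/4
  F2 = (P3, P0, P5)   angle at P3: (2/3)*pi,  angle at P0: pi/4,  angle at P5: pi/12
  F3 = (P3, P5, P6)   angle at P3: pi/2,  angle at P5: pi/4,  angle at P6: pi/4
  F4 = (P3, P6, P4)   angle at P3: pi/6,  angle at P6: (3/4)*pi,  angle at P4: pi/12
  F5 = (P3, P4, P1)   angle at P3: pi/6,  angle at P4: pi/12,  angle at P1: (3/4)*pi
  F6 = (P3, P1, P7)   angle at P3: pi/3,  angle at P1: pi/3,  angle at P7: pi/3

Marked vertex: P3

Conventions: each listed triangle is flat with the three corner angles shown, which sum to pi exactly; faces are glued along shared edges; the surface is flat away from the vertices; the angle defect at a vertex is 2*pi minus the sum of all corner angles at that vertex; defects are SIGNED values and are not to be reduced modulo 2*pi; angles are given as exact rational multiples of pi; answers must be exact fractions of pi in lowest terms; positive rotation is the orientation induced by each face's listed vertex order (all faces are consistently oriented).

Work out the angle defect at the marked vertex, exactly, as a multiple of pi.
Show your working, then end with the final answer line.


Sum of corner angles at P3: 3*pi
defect = 2*pi - 3*pi

Answer: defect(P3) = -pi


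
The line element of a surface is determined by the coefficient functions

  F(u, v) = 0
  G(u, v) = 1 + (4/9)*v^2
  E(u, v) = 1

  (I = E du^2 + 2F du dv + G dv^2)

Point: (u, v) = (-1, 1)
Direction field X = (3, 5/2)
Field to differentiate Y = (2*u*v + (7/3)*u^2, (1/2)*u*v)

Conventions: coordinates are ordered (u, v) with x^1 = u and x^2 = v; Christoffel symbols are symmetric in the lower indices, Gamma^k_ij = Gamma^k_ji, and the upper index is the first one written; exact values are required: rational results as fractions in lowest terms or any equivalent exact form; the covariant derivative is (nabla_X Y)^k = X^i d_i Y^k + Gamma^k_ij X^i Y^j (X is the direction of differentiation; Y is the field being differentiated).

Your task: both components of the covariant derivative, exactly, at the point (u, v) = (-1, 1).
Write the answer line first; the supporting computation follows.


Answer: (nabla_X Y)^u = -13, (nabla_X Y)^v = -7/52

E = 1, F = 0, G = 13/9 at the point
E_u = 0, E_v = 0, F_u = 0, F_v = 0, G_u = 0, G_v = 8/9
EG - F^2 = 13/9;  g^inv = (9/13) * [[13/9, 0], [0, 1]]
first-kind symbols [ij,l] = (1/2)(d_i g_jl + d_j g_il - d_l g_ij): [uu,u] = E_u/2 = 0, [uu,v] = F_u - E_v/2 = 0, [uv,u] = E_v/2 = 0, [uv,v] = G_u/2 = 0, [vv,u] = F_v - G_u/2 = 0, [vv,v] = G_v/2 = 4/9
Gamma^u_ij = (G*[ij,u] - F*[ij,v])/(EG - F^2), Gamma^v_ij = (E*[ij,v] - F*[ij,u])/(EG - F^2)
Gamma_uuu = 0, Gamma_uuv = 0, Gamma_uvv = 0, Gamma_vuu = 0, Gamma_vuv = 0, Gamma_vvv = 4/13
X = (3, 5/2), Y = (1/3, -1/2) at the point


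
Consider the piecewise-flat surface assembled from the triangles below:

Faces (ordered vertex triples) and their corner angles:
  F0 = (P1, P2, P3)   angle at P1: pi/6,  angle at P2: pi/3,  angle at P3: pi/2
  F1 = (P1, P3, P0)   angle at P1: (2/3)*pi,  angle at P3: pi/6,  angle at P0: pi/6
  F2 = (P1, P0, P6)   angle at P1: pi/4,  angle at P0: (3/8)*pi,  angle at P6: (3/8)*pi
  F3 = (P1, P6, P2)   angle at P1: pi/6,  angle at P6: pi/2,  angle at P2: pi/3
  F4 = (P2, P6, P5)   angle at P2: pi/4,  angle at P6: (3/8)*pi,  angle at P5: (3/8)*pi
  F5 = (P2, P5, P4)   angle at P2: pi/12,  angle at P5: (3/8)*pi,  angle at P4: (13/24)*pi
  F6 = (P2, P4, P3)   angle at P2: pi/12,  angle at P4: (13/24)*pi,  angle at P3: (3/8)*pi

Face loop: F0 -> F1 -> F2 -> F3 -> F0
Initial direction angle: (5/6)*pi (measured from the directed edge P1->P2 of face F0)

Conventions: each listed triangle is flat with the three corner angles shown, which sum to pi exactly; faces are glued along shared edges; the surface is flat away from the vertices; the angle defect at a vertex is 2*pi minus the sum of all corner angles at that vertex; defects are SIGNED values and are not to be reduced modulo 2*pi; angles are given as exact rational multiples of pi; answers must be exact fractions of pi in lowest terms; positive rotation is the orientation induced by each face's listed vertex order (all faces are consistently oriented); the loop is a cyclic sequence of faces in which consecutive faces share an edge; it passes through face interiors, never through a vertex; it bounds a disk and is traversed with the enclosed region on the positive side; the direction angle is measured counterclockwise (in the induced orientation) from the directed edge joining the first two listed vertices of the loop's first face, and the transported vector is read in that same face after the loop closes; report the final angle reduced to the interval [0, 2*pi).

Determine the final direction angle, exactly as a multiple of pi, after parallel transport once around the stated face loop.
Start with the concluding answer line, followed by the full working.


Answer: final direction angle = (19/12)*pi

enclosed vertex P1: corner angles sum to (5/4)*pi, defect = 2*pi - (5/4)*pi = (3/4)*pi
adding the enclosed defects to the starting angle (mod 2*pi, induced orientation) gives the holonomy
final angle = (5/6)*pi + (3/4)*pi = (19/12)*pi (mod 2*pi)


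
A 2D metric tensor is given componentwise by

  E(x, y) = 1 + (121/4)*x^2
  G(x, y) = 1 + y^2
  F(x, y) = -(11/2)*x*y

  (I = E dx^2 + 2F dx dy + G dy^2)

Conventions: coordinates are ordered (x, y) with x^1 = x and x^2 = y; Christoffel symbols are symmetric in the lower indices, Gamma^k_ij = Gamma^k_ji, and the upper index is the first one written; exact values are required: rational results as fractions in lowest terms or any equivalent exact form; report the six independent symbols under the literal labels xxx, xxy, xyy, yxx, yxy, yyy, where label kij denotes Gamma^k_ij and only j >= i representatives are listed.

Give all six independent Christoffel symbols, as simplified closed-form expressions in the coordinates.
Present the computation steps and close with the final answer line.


E = 1 + (121/4)*x^2; F = -(11/2)*x*y; G = 1 + y^2
Gamma^k_ij = (1/2) g^{kl} (d_i g_jl + d_j g_il - d_l g_ij), with g^inv = (1/(EG-F^2)) [[G, -F], [-F, E]]
first partials: E_x = (121/2)*x, E_y = 0, F_x = -(11/2)*y, F_y = -(11/2)*x, G_x = 0, G_y = 2*y
D = EG - F^2 = 1 + y^2 + (121/4)*x^2
expanded: Gamma^x_xx = (G E_x - 2F F_x + F E_y)/(2D), Gamma^x_xy = (G E_y - F G_x)/(2D), Gamma^x_yy = (2G F_y - G G_x - F G_y)/(2D), Gamma^y_xx = (2E F_x - E E_y - F E_x)/(2D), Gamma^y_xy = (E G_x - F E_y)/(2D), Gamma^y_yy = (E G_y - 2F F_y + F G_x)/(2D); substitute and cancel common factors

Answer: Gamma_xxx = 121*x/(121*x^2 + 4*y^2 + 4), Gamma_xxy = 0, Gamma_xyy = -22*x/(121*x^2 + 4*y^2 + 4), Gamma_yxx = -22*y/(121*x^2 + 4*y^2 + 4), Gamma_yxy = 0, Gamma_yyy = 4*y/(121*x^2 + 4*y^2 + 4)


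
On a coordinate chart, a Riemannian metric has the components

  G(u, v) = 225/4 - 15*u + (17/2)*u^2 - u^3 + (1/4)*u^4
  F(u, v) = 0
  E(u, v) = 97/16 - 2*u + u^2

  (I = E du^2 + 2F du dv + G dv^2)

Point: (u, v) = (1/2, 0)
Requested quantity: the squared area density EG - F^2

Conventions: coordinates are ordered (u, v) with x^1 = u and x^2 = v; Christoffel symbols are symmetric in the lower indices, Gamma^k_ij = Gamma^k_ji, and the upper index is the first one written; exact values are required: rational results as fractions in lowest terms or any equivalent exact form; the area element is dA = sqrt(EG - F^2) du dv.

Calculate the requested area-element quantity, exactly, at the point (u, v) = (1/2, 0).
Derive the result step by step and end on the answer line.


E = 85/16, F = 0, G = 3249/64; EG - F^2 = 276165/1024

Answer: EG - F^2 = 276165/1024


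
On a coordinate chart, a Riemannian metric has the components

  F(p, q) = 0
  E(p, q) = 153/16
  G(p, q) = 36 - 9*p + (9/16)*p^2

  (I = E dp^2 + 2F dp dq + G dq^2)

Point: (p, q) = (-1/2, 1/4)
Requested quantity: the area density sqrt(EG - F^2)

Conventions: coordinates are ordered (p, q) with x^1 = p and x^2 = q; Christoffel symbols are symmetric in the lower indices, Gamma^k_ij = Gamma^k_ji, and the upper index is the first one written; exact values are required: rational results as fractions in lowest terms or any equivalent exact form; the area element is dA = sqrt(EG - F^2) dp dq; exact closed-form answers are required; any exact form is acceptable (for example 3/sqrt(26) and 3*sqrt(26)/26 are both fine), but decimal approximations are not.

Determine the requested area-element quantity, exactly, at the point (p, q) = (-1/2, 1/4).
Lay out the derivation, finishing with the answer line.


E = 153/16, F = 0, G = 2601/64; EG - F^2 = 397953/1024

Answer: sqrt(EG - F^2) = 153*sqrt(17)/32


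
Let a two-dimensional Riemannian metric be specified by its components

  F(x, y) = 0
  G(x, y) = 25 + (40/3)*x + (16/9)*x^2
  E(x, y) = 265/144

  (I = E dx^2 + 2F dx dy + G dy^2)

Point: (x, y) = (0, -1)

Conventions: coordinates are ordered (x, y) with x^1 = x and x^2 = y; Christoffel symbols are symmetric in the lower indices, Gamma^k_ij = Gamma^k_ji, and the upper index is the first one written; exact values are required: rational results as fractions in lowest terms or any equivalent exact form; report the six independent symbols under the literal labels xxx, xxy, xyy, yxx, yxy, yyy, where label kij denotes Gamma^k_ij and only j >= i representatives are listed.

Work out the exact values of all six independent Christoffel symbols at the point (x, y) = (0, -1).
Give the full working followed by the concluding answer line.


E = 265/144, F = 0, G = 25 at the point
E_x = 0, E_y = 0, F_x = 0, F_y = 0, G_x = 40/3, G_y = 0
EG - F^2 = 6625/144;  g^inv = (144/6625) * [[25, 0], [0, 265/144]]
first-kind symbols [ij,l] = (1/2)(d_i g_jl + d_j g_il - d_l g_ij): [xx,x] = E_x/2 = 0, [xx,y] = F_x - E_y/2 = 0, [xy,x] = E_y/2 = 0, [xy,y] = G_x/2 = 20/3, [yy,x] = F_y - G_x/2 = -20/3, [yy,y] = G_y/2 = 0
Gamma^x_ij = (G*[ij,x] - F*[ij,y])/(EG - F^2), Gamma^y_ij = (E*[ij,y] - F*[ij,x])/(EG - F^2)

Answer: Gamma_xxx = 0, Gamma_xxy = 0, Gamma_xyy = -192/53, Gamma_yxx = 0, Gamma_yxy = 4/15, Gamma_yyy = 0


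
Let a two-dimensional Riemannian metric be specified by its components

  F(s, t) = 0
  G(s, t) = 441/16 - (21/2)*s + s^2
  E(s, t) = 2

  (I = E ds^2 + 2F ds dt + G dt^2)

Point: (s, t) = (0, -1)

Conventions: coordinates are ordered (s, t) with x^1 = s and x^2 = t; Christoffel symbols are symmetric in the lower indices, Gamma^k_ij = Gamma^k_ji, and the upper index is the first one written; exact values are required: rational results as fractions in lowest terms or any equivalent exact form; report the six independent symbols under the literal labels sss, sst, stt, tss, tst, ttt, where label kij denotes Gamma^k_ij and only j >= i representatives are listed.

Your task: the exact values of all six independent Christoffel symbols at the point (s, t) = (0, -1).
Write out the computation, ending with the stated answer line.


E = 2, F = 0, G = 441/16 at the point
E_s = 0, E_t = 0, F_s = 0, F_t = 0, G_s = -21/2, G_t = 0
EG - F^2 = 441/8;  g^inv = (8/441) * [[441/16, 0], [0, 2]]
first-kind symbols [ij,l] = (1/2)(d_i g_jl + d_j g_il - d_l g_ij): [ss,s] = E_s/2 = 0, [ss,t] = F_s - E_t/2 = 0, [st,s] = E_t/2 = 0, [st,t] = G_s/2 = -21/4, [tt,s] = F_t - G_s/2 = 21/4, [tt,t] = G_t/2 = 0
Gamma^s_ij = (G*[ij,s] - F*[ij,t])/(EG - F^2), Gamma^t_ij = (E*[ij,t] - F*[ij,s])/(EG - F^2)

Answer: Gamma_sss = 0, Gamma_sst = 0, Gamma_stt = 21/8, Gamma_tss = 0, Gamma_tst = -4/21, Gamma_ttt = 0


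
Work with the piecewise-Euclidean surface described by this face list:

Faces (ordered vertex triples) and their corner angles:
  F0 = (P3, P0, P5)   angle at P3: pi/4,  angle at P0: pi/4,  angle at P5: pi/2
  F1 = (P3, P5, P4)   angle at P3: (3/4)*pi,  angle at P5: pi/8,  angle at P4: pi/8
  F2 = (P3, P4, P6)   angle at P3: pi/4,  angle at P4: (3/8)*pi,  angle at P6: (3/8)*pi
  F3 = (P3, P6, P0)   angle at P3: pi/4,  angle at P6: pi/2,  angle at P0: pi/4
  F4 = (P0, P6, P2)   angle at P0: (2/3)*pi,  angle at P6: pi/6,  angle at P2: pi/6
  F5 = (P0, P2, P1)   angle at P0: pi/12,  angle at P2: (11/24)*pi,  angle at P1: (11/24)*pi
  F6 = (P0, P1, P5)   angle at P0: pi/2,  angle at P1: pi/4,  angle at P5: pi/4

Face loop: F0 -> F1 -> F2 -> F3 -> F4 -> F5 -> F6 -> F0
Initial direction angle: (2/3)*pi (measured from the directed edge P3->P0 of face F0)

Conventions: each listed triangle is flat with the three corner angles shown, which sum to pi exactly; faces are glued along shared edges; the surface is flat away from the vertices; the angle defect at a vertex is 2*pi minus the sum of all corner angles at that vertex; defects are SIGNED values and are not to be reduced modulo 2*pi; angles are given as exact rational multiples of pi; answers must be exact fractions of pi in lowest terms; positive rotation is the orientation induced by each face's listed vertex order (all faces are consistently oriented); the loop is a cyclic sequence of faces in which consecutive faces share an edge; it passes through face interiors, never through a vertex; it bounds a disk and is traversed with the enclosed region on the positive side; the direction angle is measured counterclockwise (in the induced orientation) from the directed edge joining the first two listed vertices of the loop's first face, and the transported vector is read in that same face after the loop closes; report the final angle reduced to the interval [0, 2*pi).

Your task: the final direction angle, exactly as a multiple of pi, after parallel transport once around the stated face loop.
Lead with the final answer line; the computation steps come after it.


Answer: final direction angle = (17/12)*pi

enclosed vertex P0: corner angles sum to (7/4)*pi, defect = 2*pi - (7/4)*pi = pi/4
enclosed vertex P3: corner angles sum to (3/2)*pi, defect = 2*pi - (3/2)*pi = pi/2
by Gauss-Bonnet the loop rotates the vector by the enclosed defect sum (positive orientation, mod 2*pi)
final angle = (2/3)*pi + (3/4)*pi = (17/12)*pi (mod 2*pi)


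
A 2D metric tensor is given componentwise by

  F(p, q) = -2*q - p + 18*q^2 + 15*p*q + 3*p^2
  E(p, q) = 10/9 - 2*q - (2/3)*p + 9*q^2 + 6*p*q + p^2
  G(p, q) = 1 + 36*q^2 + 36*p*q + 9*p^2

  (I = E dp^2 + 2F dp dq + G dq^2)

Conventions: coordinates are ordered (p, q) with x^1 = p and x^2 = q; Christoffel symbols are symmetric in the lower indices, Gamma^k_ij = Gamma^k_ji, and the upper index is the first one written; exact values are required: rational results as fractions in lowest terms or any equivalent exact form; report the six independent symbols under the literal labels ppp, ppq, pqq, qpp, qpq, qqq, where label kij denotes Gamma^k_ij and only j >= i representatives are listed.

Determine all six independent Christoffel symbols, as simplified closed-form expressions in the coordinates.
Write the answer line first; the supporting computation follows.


Answer: Gamma_ppp = (9*p + 27*q - 3)/(90*p^2 + 378*p*q - 6*p + 405*q^2 - 18*q + 10), Gamma_ppq = (27*p + 81*q - 9)/(90*p^2 + 378*p*q - 6*p + 405*q^2 - 18*q + 10), Gamma_pqq = (54*p + 162*q - 18)/(90*p^2 + 378*p*q - 6*p + 405*q^2 - 18*q + 10), Gamma_qpp = (27*p + 54*q)/(90*p^2 + 378*p*q - 6*p + 405*q^2 - 18*q + 10), Gamma_qpq = (81*p + 162*q)/(90*p^2 + 378*p*q - 6*p + 405*q^2 - 18*q + 10), Gamma_qqq = (162*p + 324*q)/(90*p^2 + 378*p*q - 6*p + 405*q^2 - 18*q + 10)

E = 10/9 - 2*q - (2/3)*p + 9*q^2 + 6*p*q + p^2; F = -2*q - p + 18*q^2 + 15*p*q + 3*p^2; G = 1 + 36*q^2 + 36*p*q + 9*p^2
Gamma^k_ij = (1/2) g^{kl} (d_i g_jl + d_j g_il - d_l g_ij), with g^inv = (1/(EG-F^2)) [[G, -F], [-F, E]]
first partials: E_p = -2/3 + 6*q + 2*p, E_q = -2 + 18*q + 6*p, F_p = -1 + 15*q + 6*p, F_q = -2 + 36*q + 15*p, G_p = 36*q + 18*p, G_q = 72*q + 36*p
D = EG - F^2 = 10/9 - 2*q - (2/3)*p + 45*q^2 + 42*p*q + 10*p^2
expanded: Gamma^p_pp = (G E_p - 2F F_p + F E_q)/(2D), Gamma^p_pq = (G E_q - F G_p)/(2D), Gamma^p_qq = (2G F_q - G G_p - F G_q)/(2D), Gamma^q_pp = (2E F_p - E E_q - F E_p)/(2D), Gamma^q_pq = (E G_p - F E_q)/(2D), Gamma^q_qq = (E G_q - 2F F_q + F G_p)/(2D); substitute and cancel common factors


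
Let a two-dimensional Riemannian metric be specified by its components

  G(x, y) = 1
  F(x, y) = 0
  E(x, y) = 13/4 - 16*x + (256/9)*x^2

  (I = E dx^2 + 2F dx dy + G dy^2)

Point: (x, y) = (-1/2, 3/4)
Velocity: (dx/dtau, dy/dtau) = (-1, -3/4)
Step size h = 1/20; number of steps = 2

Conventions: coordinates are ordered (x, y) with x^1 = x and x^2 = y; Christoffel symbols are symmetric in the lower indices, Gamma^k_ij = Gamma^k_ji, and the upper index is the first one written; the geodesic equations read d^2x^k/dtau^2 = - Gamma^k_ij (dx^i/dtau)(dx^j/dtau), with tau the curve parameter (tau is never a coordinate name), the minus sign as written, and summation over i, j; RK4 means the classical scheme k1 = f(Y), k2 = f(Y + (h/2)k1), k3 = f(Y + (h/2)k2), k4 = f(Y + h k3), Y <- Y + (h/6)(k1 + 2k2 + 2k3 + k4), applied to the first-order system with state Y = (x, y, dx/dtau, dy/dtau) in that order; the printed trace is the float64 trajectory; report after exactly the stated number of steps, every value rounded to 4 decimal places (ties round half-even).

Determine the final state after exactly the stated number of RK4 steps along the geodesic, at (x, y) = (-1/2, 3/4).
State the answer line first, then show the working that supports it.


Answer: x = -0.5946, y = 0.6750, dx/dtau = -0.8970, dy/dtau = -0.7500

f(Y) = (dx/dtau, dy/dtau, -Gamma^x_ij Y'^i Y'^j, -Gamma^y_ij Y'^i Y'^j) with the Gammas evaluated at the stage position; h = 0.050000; intermediate values shown to 6 dp
step 0: x = -0.5000, y = 0.7500, dx/dtau = -1.0000, dy/dtau = -0.7500
step 1:
  k1: at (x, y) = (-0.500000, 0.750000), (dx/dtau, dy/dtau) = (-1.000000, -0.750000); Gamma_xxx = -1.210287, Gamma_xxy = 0.000000, Gamma_xyy = 0.000000, Gamma_yxx = 0.000000, Gamma_yxy = 0.000000, Gamma_yyy = 0.000000; k1 = (-1.000000, -0.750000, 1.210287, 0.000000)
  k2: at (x, y) = (-0.525000, 0.731250), (dx/dtau, dy/dtau) = (-0.969743, -0.750000); Gamma_xxx = -1.176672, Gamma_xxy = 0.000000, Gamma_xyy = 0.000000, Gamma_yxx = 0.000000, Gamma_yxy = 0.000000, Gamma_yyy = 0.000000; k2 = (-0.969743, -0.750000, 1.106543, 0.000000)
  k3: at (x, y) = (-0.524244, 0.731250), (dx/dtau, dy/dtau) = (-0.972336, -0.750000); Gamma_xxx = -1.177663, Gamma_xxy = 0.000000, Gamma_xyy = 0.000000, Gamma_yxx = 0.000000, Gamma_yxy = 0.000000, Gamma_yyy = 0.000000; k3 = (-0.972336, -0.750000, 1.113408, 0.000000)
  k4: at (x, y) = (-0.548617, 0.712500), (dx/dtau, dy/dtau) = (-0.944330, -0.750000); Gamma_xxx = -1.146486, Gamma_xxy = 0.000000, Gamma_xyy = 0.000000, Gamma_yxx = 0.000000, Gamma_yxy = 0.000000, Gamma_yyy = 0.000000; k4 = (-0.944330, -0.750000, 1.022388, 0.000000)
  Y <- Y + (h/6)(k1 + 2k2 + 2k3 + k4): x = -0.5486, y = 0.7125, dx/dtau = -0.9444, dy/dtau = -0.7500
step 2:
  k1: at (x, y) = (-0.548571, 0.712500), (dx/dtau, dy/dtau) = (-0.944395, -0.750000); Gamma_xxx = -1.146543, Gamma_xxy = 0.000000, Gamma_xyy = 0.000000, Gamma_yxx = 0.000000, Gamma_yxy = 0.000000, Gamma_yyy = 0.000000; k1 = (-0.944395, -0.750000, 1.022582, 0.000000)
  k2: at (x, y) = (-0.572181, 0.693750), (dx/dtau, dy/dtau) = (-0.918831, -0.750000); Gamma_xxx = -1.117787, Gamma_xxy = 0.000000, Gamma_xyy = 0.000000, Gamma_yxx = 0.000000, Gamma_yxy = 0.000000, Gamma_yyy = 0.000000; k2 = (-0.918831, -0.750000, 0.943692, 0.000000)
  k3: at (x, y) = (-0.571541, 0.693750), (dx/dtau, dy/dtau) = (-0.920803, -0.750000); Gamma_xxx = -1.118548, Gamma_xxy = 0.000000, Gamma_xyy = 0.000000, Gamma_yxx = 0.000000, Gamma_yxy = 0.000000, Gamma_yyy = 0.000000; k3 = (-0.920803, -0.750000, 0.948392, 0.000000)
  k4: at (x, y) = (-0.594611, 0.675000), (dx/dtau, dy/dtau) = (-0.896976, -0.750000); Gamma_xxx = -1.091703, Gamma_xxy = 0.000000, Gamma_xyy = 0.000000, Gamma_yxx = 0.000000, Gamma_yxy = 0.000000, Gamma_yyy = 0.000000; k4 = (-0.896976, -0.750000, 0.878346, 0.000000)
  Y <- Y + (h/6)(k1 + 2k2 + 2k3 + k4): x = -0.5946, y = 0.6750, dx/dtau = -0.8970, dy/dtau = -0.7500
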